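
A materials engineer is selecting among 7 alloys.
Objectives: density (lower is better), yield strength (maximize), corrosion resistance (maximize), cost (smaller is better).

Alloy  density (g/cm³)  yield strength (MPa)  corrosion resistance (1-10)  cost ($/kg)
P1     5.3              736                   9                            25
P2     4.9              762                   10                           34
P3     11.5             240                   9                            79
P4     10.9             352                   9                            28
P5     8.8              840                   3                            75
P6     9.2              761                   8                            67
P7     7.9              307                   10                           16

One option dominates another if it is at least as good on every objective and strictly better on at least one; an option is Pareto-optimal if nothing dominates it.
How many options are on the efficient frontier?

4

P1: not dominated.
P2: not dominated (best density).
P3: dominated by P1 (density 5.3≤11.5, yield strength 736≥240, corrosion resistance 9≥9, cost 25≤79).
P4: dominated by P1 (density 5.3≤10.9, yield strength 736≥352, corrosion resistance 9≥9, cost 25≤28).
P5: not dominated (best yield strength).
P6: dominated by P2 (density 4.9≤9.2, yield strength 762≥761, corrosion resistance 10≥8, cost 34≤67).
P7: not dominated (best cost).
Pareto-optimal: P1, P2, P5, P7 → 4.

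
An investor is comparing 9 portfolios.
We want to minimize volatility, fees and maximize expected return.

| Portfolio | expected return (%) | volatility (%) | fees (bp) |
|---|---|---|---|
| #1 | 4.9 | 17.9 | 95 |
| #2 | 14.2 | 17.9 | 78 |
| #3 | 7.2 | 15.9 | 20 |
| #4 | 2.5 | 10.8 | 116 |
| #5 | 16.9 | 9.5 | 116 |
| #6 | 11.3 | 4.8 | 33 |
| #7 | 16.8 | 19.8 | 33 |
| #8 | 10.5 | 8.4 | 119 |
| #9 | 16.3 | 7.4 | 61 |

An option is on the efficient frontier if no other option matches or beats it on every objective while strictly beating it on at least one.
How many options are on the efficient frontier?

5

#1: dominated by #2 (expected return 14.2≥4.9, volatility 17.9≤17.9, fees 78≤95).
#2: dominated by #9 (expected return 16.3≥14.2, volatility 7.4≤17.9, fees 61≤78).
#3: not dominated (best fees).
#4: dominated by #5 (expected return 16.9≥2.5, volatility 9.5≤10.8, fees 116≤116).
#5: not dominated (best expected return).
#6: not dominated (best volatility).
#7: not dominated.
#8: dominated by #6 (expected return 11.3≥10.5, volatility 4.8≤8.4, fees 33≤119).
#9: not dominated.
Pareto-optimal: #3, #5, #6, #7, #9 → 5.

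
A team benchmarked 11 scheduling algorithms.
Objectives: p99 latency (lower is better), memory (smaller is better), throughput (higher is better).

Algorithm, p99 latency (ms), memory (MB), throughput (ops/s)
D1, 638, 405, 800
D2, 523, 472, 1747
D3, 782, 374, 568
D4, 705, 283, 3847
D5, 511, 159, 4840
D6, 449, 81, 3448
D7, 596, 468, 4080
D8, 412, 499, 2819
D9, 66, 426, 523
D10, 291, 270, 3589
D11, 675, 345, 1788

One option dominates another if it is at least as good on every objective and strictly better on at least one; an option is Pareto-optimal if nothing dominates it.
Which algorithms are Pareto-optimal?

D1: dominated by D5 (p99 latency 511≤638, memory 159≤405, throughput 4840≥800).
D2: dominated by D5 (p99 latency 511≤523, memory 159≤472, throughput 4840≥1747).
D3: dominated by D4 (p99 latency 705≤782, memory 283≤374, throughput 3847≥568).
D4: dominated by D5 (p99 latency 511≤705, memory 159≤283, throughput 4840≥3847).
D5: not dominated (best throughput).
D6: not dominated (best memory).
D7: dominated by D5 (p99 latency 511≤596, memory 159≤468, throughput 4840≥4080).
D8: dominated by D10 (p99 latency 291≤412, memory 270≤499, throughput 3589≥2819).
D9: not dominated (best p99 latency).
D10: not dominated.
D11: dominated by D5 (p99 latency 511≤675, memory 159≤345, throughput 4840≥1788).

D5, D6, D9, D10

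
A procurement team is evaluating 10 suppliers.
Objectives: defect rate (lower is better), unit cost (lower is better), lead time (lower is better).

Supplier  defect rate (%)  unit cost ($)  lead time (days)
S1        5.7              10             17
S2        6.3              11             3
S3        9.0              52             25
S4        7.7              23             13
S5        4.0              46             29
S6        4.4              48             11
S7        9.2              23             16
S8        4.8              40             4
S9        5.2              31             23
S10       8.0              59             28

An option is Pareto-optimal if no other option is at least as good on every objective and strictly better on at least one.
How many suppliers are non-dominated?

6

S1: not dominated (best unit cost).
S2: not dominated (best lead time).
S3: dominated by S1 (defect rate 5.7≤9.0, unit cost 10≤52, lead time 17≤25).
S4: dominated by S2 (defect rate 6.3≤7.7, unit cost 11≤23, lead time 3≤13).
S5: not dominated (best defect rate).
S6: not dominated.
S7: dominated by S2 (defect rate 6.3≤9.2, unit cost 11≤23, lead time 3≤16).
S8: not dominated.
S9: not dominated.
S10: dominated by S1 (defect rate 5.7≤8.0, unit cost 10≤59, lead time 17≤28).
Pareto-optimal: S1, S2, S5, S6, S8, S9 → 6.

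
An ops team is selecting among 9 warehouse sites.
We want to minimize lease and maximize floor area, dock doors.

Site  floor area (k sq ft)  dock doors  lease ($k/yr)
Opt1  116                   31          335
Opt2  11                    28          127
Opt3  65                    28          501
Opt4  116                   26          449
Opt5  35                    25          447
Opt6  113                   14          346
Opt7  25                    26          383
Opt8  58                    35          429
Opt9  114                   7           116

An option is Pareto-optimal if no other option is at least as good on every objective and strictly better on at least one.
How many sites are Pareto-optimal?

Opt1: not dominated.
Opt2: not dominated.
Opt3: dominated by Opt1 (floor area 116≥65, dock doors 31≥28, lease 335≤501).
Opt4: dominated by Opt1 (floor area 116≥116, dock doors 31≥26, lease 335≤449).
Opt5: dominated by Opt1 (floor area 116≥35, dock doors 31≥25, lease 335≤447).
Opt6: dominated by Opt1 (floor area 116≥113, dock doors 31≥14, lease 335≤346).
Opt7: dominated by Opt1 (floor area 116≥25, dock doors 31≥26, lease 335≤383).
Opt8: not dominated (best dock doors).
Opt9: not dominated (best lease).
Pareto-optimal: Opt1, Opt2, Opt8, Opt9 → 4.

4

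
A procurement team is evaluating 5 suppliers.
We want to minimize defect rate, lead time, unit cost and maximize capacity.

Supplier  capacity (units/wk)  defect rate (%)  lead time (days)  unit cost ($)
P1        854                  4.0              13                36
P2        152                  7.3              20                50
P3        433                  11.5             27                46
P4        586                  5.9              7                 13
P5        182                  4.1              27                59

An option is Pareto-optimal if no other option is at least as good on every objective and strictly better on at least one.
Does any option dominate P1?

P2: worse on capacity (152 vs 854).
P3: worse on capacity (433 vs 854).
P4: worse on capacity (586 vs 854).
P5: worse on capacity (182 vs 854).
No option is at least as good as P1 on every objective and strictly better on one.

No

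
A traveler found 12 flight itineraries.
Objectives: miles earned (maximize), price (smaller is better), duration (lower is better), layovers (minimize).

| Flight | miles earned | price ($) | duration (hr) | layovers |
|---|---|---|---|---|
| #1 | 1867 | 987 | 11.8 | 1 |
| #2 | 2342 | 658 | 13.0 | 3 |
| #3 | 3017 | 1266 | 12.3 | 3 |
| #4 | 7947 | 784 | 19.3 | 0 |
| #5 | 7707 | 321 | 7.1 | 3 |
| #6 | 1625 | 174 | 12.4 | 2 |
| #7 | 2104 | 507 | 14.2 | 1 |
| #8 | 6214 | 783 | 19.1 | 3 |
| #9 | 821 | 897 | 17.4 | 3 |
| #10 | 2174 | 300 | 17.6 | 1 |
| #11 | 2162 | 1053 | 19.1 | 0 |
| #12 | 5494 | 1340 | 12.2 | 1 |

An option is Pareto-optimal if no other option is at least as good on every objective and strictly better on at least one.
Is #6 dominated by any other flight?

#1: worse on price (987 vs 174).
#2: worse on price (658 vs 174).
#3: worse on price (1266 vs 174).
#4: worse on price (784 vs 174).
#5: worse on price (321 vs 174).
#7: worse on price (507 vs 174).
#8: worse on price (783 vs 174).
#9: worse on miles earned (821 vs 1625).
#10: worse on price (300 vs 174).
#11: worse on price (1053 vs 174).
#12: worse on price (1340 vs 174).
No option is at least as good as #6 on every objective and strictly better on one.

No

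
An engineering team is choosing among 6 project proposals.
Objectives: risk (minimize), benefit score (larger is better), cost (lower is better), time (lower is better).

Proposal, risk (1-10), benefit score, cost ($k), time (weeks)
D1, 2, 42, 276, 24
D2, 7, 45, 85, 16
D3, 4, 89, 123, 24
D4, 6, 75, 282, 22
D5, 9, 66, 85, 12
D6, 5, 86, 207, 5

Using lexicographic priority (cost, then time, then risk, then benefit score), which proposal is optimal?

D5

First minimize cost: best is 85, kept {D2, D5}.
Then minimize time: best is 12, kept {D5}.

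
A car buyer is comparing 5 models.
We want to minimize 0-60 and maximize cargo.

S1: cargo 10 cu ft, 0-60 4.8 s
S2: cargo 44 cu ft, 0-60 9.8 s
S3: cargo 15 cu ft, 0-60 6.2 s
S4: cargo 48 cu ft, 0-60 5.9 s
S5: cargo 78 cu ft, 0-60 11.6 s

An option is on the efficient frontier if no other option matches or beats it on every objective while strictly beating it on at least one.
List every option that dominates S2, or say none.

S4

S4: cargo 48≥44, 0-60 5.9≤9.8 — dominates S2.
Others (S1, S3, S5) are each worse than S2 on at least one objective.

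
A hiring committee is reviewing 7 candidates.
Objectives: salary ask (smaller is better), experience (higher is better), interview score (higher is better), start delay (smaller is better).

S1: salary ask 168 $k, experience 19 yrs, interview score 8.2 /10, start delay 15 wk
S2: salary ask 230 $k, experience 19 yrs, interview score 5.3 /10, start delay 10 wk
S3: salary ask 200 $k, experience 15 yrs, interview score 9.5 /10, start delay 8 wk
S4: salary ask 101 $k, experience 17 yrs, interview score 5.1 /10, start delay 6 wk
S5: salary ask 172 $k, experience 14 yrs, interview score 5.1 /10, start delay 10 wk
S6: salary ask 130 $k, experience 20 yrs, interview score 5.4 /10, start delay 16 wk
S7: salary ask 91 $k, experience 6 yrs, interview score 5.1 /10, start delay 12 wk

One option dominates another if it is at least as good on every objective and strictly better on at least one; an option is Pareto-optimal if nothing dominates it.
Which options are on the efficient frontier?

S1: not dominated.
S2: not dominated.
S3: not dominated (best interview score).
S4: not dominated (best start delay).
S5: dominated by S4 (salary ask 101≤172, experience 17≥14, interview score 5.1≥5.1, start delay 6≤10).
S6: not dominated (best experience).
S7: not dominated (best salary ask).

S1, S2, S3, S4, S6, S7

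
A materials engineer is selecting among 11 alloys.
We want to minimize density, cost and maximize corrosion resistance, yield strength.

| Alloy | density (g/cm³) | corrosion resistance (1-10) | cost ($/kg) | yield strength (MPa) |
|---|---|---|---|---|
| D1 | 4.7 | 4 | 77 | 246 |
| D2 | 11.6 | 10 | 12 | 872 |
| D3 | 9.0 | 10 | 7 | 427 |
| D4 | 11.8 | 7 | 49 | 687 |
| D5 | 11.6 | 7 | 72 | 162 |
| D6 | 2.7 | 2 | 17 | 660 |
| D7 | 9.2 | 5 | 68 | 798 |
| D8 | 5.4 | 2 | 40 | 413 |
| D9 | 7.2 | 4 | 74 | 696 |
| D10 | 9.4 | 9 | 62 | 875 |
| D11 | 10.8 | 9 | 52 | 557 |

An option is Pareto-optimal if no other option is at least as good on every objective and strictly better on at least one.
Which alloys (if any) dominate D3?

none

D1: worse on corrosion resistance (4 vs 10).
D2: worse on density (11.6 vs 9.0).
D4: worse on density (11.8 vs 9.0).
D5: worse on density (11.6 vs 9.0).
D6: worse on corrosion resistance (2 vs 10).
D7: worse on density (9.2 vs 9.0).
D8: worse on corrosion resistance (2 vs 10).
D9: worse on corrosion resistance (4 vs 10).
D10: worse on density (9.4 vs 9.0).
D11: worse on density (10.8 vs 9.0).
No option dominates D3.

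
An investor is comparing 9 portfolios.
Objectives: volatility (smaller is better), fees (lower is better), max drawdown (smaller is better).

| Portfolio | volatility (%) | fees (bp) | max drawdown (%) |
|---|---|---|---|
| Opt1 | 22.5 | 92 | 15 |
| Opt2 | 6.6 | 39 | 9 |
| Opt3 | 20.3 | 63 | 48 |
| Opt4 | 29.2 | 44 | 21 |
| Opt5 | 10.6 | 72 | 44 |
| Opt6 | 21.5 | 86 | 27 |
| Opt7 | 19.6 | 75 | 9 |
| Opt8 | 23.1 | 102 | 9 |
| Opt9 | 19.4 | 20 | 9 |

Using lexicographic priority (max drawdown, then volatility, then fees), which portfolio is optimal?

First minimize max drawdown: best is 9, kept {Opt2, Opt7, Opt8, Opt9}.
Then minimize volatility: best is 6.6, kept {Opt2}.

Opt2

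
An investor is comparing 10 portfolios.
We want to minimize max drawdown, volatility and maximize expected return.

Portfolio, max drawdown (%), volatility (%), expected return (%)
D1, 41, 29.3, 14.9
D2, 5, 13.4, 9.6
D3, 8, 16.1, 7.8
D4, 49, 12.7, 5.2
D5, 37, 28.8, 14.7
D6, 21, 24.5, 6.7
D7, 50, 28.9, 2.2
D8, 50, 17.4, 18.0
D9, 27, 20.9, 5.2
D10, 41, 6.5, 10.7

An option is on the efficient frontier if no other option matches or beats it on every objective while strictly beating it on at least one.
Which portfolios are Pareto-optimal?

D1: not dominated.
D2: not dominated (best max drawdown).
D3: dominated by D2 (max drawdown 5≤8, volatility 13.4≤16.1, expected return 9.6≥7.8).
D4: dominated by D10 (max drawdown 41≤49, volatility 6.5≤12.7, expected return 10.7≥5.2).
D5: not dominated.
D6: dominated by D2 (max drawdown 5≤21, volatility 13.4≤24.5, expected return 9.6≥6.7).
D7: dominated by D2 (max drawdown 5≤50, volatility 13.4≤28.9, expected return 9.6≥2.2).
D8: not dominated (best expected return).
D9: dominated by D2 (max drawdown 5≤27, volatility 13.4≤20.9, expected return 9.6≥5.2).
D10: not dominated (best volatility).

D1, D2, D5, D8, D10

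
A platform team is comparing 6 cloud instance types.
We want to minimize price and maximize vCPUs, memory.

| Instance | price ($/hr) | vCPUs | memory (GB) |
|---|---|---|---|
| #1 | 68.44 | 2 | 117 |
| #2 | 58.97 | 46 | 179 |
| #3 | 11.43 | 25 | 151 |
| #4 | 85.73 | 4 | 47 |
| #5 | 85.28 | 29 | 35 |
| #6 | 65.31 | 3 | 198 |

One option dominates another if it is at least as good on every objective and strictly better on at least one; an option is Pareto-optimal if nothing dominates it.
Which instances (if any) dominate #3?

#1: worse on price (68.44 vs 11.43).
#2: worse on price (58.97 vs 11.43).
#4: worse on price (85.73 vs 11.43).
#5: worse on price (85.28 vs 11.43).
#6: worse on price (65.31 vs 11.43).
No option dominates #3.

none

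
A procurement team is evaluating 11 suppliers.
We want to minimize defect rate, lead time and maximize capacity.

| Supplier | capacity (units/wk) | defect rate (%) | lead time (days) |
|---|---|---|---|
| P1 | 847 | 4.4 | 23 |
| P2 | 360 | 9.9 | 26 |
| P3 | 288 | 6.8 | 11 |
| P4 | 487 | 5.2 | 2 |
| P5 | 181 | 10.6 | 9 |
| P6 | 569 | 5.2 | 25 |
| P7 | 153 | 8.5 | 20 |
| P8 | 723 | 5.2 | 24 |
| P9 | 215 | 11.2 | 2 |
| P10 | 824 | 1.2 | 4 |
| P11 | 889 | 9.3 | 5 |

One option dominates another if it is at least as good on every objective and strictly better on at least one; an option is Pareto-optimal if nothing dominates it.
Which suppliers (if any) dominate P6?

P1, P8, P10

P1: capacity 847≥569, defect rate 4.4≤5.2, lead time 23≤25 — dominates P6.
P8: capacity 723≥569, defect rate 5.2≤5.2, lead time 24≤25 — dominates P6.
P10: capacity 824≥569, defect rate 1.2≤5.2, lead time 4≤25 — dominates P6.
Others (P2, P3, P4, P5, P7, P9, P11) are each worse than P6 on at least one objective.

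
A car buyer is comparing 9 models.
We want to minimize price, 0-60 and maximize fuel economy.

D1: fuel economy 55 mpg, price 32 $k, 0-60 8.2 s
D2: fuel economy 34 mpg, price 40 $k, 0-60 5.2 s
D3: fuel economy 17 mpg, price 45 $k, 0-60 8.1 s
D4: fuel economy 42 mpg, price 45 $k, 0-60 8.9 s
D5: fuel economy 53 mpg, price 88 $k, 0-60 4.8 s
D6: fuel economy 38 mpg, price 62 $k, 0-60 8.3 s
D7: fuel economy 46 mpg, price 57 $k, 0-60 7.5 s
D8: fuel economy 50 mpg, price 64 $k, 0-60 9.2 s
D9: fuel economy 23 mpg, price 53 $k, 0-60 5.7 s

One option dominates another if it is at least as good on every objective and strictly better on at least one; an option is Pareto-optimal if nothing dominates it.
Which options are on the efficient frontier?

D1, D2, D5, D7

D1: not dominated (best fuel economy).
D2: not dominated.
D3: dominated by D2 (fuel economy 34≥17, price 40≤45, 0-60 5.2≤8.1).
D4: dominated by D1 (fuel economy 55≥42, price 32≤45, 0-60 8.2≤8.9).
D5: not dominated (best 0-60).
D6: dominated by D1 (fuel economy 55≥38, price 32≤62, 0-60 8.2≤8.3).
D7: not dominated.
D8: dominated by D1 (fuel economy 55≥50, price 32≤64, 0-60 8.2≤9.2).
D9: dominated by D2 (fuel economy 34≥23, price 40≤53, 0-60 5.2≤5.7).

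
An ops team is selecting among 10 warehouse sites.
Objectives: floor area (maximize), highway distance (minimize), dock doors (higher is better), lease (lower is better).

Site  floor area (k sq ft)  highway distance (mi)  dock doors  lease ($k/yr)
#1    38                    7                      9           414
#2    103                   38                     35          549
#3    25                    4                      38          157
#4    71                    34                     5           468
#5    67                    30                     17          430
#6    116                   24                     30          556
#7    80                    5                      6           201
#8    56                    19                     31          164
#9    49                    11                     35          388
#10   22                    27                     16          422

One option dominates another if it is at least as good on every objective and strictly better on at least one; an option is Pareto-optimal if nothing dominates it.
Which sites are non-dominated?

#1: not dominated.
#2: not dominated.
#3: not dominated (best highway distance).
#4: dominated by #7 (floor area 80≥71, highway distance 5≤34, dock doors 6≥5, lease 201≤468).
#5: not dominated.
#6: not dominated (best floor area).
#7: not dominated.
#8: not dominated.
#9: not dominated.
#10: dominated by #3 (floor area 25≥22, highway distance 4≤27, dock doors 38≥16, lease 157≤422).

#1, #2, #3, #5, #6, #7, #8, #9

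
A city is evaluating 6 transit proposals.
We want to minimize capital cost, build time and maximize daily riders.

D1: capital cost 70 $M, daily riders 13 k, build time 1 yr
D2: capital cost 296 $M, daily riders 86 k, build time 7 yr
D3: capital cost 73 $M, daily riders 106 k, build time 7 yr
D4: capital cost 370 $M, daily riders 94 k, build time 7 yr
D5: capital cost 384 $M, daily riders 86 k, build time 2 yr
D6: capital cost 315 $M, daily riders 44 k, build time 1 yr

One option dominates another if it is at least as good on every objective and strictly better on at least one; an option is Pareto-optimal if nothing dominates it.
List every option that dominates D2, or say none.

D3: capital cost 73≤296, daily riders 106≥86, build time 7≤7 — dominates D2.
Others (D1, D4, D5, D6) are each worse than D2 on at least one objective.

D3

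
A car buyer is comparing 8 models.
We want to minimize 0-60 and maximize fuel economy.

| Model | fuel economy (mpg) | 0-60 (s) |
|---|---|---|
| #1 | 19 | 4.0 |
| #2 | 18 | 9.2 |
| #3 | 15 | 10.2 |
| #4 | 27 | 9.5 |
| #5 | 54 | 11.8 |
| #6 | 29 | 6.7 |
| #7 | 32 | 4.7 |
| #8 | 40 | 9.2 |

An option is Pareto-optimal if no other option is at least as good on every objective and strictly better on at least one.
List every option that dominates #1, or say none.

none

#2: worse on fuel economy (18 vs 19).
#3: worse on fuel economy (15 vs 19).
#4: worse on 0-60 (9.5 vs 4.0).
#5: worse on 0-60 (11.8 vs 4.0).
#6: worse on 0-60 (6.7 vs 4.0).
#7: worse on 0-60 (4.7 vs 4.0).
#8: worse on 0-60 (9.2 vs 4.0).
No option dominates #1.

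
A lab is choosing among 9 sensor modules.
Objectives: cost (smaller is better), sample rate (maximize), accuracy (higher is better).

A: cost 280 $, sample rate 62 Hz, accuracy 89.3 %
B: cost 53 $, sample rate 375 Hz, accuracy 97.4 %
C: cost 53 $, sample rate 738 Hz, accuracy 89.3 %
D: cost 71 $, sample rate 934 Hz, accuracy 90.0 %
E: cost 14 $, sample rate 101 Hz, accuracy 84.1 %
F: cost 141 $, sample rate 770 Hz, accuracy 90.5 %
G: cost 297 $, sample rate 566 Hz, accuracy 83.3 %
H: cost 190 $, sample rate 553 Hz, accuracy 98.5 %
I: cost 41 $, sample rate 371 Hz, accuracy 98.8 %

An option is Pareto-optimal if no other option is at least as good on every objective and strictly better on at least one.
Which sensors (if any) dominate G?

C, D, F

C: cost 53≤297, sample rate 738≥566, accuracy 89.3≥83.3 — dominates G.
D: cost 71≤297, sample rate 934≥566, accuracy 90.0≥83.3 — dominates G.
F: cost 141≤297, sample rate 770≥566, accuracy 90.5≥83.3 — dominates G.
Others (A, B, E, H, I) are each worse than G on at least one objective.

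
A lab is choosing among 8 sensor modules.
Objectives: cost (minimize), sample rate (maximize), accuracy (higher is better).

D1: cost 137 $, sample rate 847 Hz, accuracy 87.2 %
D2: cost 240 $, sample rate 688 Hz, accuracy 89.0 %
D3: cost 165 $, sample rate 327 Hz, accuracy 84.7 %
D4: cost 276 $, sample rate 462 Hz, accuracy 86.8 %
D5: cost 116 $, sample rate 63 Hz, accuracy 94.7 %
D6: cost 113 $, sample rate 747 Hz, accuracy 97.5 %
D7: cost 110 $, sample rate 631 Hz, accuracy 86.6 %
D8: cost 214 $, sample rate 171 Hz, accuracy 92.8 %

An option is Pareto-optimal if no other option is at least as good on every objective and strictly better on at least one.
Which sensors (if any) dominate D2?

D6

D6: cost 113≤240, sample rate 747≥688, accuracy 97.5≥89.0 — dominates D2.
Others (D1, D3, D4, D5, D7, D8) are each worse than D2 on at least one objective.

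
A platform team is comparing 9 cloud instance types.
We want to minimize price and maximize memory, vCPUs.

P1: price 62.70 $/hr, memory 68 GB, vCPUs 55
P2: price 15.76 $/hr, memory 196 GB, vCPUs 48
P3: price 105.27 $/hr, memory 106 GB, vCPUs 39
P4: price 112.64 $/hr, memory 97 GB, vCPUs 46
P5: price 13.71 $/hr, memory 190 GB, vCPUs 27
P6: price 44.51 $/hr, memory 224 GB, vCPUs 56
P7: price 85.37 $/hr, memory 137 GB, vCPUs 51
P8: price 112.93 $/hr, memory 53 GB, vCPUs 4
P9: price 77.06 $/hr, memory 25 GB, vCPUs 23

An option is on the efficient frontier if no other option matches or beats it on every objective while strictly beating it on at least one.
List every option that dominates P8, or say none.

P1, P2, P3, P4, P5, P6, P7

P1: price 62.70≤112.93, memory 68≥53, vCPUs 55≥4 — dominates P8.
P2: price 15.76≤112.93, memory 196≥53, vCPUs 48≥4 — dominates P8.
P3: price 105.27≤112.93, memory 106≥53, vCPUs 39≥4 — dominates P8.
P4: price 112.64≤112.93, memory 97≥53, vCPUs 46≥4 — dominates P8.
P5: price 13.71≤112.93, memory 190≥53, vCPUs 27≥4 — dominates P8.
P6: price 44.51≤112.93, memory 224≥53, vCPUs 56≥4 — dominates P8.
P7: price 85.37≤112.93, memory 137≥53, vCPUs 51≥4 — dominates P8.
Others (P9) are each worse than P8 on at least one objective.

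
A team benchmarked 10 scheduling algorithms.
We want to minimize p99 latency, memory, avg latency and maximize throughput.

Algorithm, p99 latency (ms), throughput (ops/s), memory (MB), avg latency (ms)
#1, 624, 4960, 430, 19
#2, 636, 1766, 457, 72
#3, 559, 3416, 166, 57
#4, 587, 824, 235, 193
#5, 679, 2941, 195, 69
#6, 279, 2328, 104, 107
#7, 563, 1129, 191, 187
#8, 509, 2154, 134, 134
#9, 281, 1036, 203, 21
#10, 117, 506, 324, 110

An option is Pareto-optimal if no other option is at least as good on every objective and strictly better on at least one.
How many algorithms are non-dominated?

#1: not dominated (best throughput).
#2: dominated by #1 (p99 latency 624≤636, throughput 4960≥1766, memory 430≤457, avg latency 19≤72).
#3: not dominated.
#4: dominated by #3 (p99 latency 559≤587, throughput 3416≥824, memory 166≤235, avg latency 57≤193).
#5: dominated by #3 (p99 latency 559≤679, throughput 3416≥2941, memory 166≤195, avg latency 57≤69).
#6: not dominated (best memory).
#7: dominated by #3 (p99 latency 559≤563, throughput 3416≥1129, memory 166≤191, avg latency 57≤187).
#8: dominated by #6 (p99 latency 279≤509, throughput 2328≥2154, memory 104≤134, avg latency 107≤134).
#9: not dominated.
#10: not dominated (best p99 latency).
Pareto-optimal: #1, #3, #6, #9, #10 → 5.

5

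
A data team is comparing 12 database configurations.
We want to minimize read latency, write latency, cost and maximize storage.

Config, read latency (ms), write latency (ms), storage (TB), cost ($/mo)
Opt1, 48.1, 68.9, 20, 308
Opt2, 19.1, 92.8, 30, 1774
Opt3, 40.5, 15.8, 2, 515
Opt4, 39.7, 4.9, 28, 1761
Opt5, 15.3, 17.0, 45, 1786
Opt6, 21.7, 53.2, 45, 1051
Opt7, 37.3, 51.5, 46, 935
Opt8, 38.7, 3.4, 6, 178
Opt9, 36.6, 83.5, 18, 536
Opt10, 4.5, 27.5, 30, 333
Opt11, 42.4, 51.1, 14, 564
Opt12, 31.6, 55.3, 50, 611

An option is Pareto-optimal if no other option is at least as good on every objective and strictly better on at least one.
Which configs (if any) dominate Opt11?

Opt10

Opt10: read latency 4.5≤42.4, write latency 27.5≤51.1, storage 30≥14, cost 333≤564 — dominates Opt11.
Others (Opt1, Opt2, Opt3, Opt4, Opt5, Opt6, Opt7, Opt8, Opt9, Opt12) are each worse than Opt11 on at least one objective.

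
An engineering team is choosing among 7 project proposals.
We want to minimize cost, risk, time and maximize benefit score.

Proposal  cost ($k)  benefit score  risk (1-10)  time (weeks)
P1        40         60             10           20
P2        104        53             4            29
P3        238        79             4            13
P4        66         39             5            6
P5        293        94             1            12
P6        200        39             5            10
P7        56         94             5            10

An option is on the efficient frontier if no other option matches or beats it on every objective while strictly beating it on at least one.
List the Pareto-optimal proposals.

P1, P2, P3, P4, P5, P7

P1: not dominated (best cost).
P2: not dominated.
P3: not dominated.
P4: not dominated (best time).
P5: not dominated (best risk).
P6: dominated by P4 (cost 66≤200, benefit score 39≥39, risk 5≤5, time 6≤10).
P7: not dominated.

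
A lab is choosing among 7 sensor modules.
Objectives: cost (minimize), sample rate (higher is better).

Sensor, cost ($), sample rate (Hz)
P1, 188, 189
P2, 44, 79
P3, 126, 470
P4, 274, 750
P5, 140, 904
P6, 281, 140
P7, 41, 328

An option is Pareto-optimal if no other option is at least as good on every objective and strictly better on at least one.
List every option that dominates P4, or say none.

P5

P5: cost 140≤274, sample rate 904≥750 — dominates P4.
Others (P1, P2, P3, P6, P7) are each worse than P4 on at least one objective.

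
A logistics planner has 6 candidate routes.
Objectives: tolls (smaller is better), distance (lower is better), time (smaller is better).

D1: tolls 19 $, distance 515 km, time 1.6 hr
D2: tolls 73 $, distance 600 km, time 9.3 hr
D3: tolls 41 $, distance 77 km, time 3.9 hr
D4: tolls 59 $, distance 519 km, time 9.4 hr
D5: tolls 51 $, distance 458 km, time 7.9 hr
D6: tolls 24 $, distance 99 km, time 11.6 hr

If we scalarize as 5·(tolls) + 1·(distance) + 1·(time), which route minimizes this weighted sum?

D6

D1: 5·19 + 1·515 + 1·1.6 = 611.6
D2: 5·73 + 1·600 + 1·9.3 = 974.3
D3: 5·41 + 1·77 + 1·3.9 = 285.9
D4: 5·59 + 1·519 + 1·9.4 = 823.4
D5: 5·51 + 1·458 + 1·7.9 = 720.9
D6: 5·24 + 1·99 + 1·11.6 = 230.6
Lowest: D6 at 230.6.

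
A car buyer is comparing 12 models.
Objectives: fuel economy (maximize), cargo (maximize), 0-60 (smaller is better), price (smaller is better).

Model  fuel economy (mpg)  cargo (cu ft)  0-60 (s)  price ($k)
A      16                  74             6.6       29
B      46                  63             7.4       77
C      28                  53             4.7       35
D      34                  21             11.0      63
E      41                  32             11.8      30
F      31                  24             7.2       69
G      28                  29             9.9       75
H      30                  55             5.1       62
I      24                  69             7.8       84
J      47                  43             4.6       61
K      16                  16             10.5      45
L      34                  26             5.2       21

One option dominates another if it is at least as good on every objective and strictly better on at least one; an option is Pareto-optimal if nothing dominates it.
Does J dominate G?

J vs G: fuel economy 47≥28, cargo 43≥29, 0-60 4.6≤9.9, price 61≤75 — J is at least as good on every objective with at least one strict improvement.

Yes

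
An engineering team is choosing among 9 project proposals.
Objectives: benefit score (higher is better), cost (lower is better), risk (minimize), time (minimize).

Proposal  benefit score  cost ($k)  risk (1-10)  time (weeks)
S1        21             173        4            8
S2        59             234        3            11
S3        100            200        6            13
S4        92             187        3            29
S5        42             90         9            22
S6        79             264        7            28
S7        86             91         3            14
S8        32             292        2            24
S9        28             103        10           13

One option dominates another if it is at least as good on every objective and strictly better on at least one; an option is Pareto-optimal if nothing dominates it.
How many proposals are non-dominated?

8

S1: not dominated (best time).
S2: not dominated.
S3: not dominated (best benefit score).
S4: not dominated.
S5: not dominated (best cost).
S6: dominated by S3 (benefit score 100≥79, cost 200≤264, risk 6≤7, time 13≤28).
S7: not dominated.
S8: not dominated (best risk).
S9: not dominated.
Pareto-optimal: S1, S2, S3, S4, S5, S7, S8, S9 → 8.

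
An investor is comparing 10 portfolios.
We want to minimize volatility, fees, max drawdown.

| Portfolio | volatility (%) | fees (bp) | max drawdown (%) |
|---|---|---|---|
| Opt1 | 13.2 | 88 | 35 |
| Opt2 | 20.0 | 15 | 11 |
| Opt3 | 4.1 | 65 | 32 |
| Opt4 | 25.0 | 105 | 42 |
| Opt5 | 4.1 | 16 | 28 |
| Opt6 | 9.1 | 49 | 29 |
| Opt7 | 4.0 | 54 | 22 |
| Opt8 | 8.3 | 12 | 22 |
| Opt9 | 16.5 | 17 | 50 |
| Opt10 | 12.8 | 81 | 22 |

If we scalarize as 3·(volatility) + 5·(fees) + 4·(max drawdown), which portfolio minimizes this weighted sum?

Opt1: 3·13.2 + 5·88 + 4·35 = 619.6
Opt2: 3·20.0 + 5·15 + 4·11 = 179.0
Opt3: 3·4.1 + 5·65 + 4·32 = 465.3
Opt4: 3·25.0 + 5·105 + 4·42 = 768.0
Opt5: 3·4.1 + 5·16 + 4·28 = 204.3
Opt6: 3·9.1 + 5·49 + 4·29 = 388.3
Opt7: 3·4.0 + 5·54 + 4·22 = 370.0
Opt8: 3·8.3 + 5·12 + 4·22 = 172.9
Opt9: 3·16.5 + 5·17 + 4·50 = 334.5
Opt10: 3·12.8 + 5·81 + 4·22 = 531.4
Lowest: Opt8 at 172.9.

Opt8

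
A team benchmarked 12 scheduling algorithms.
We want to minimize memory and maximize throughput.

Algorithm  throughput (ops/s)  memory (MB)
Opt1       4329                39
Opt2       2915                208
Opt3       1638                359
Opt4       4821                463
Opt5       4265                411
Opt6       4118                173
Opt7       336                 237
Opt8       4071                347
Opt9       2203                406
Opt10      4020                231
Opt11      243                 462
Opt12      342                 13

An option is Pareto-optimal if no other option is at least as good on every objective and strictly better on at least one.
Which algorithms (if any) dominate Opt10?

Opt1, Opt6

Opt1: throughput 4329≥4020, memory 39≤231 — dominates Opt10.
Opt6: throughput 4118≥4020, memory 173≤231 — dominates Opt10.
Others (Opt2, Opt3, Opt4, Opt5, Opt7, Opt8, Opt9, Opt11, Opt12) are each worse than Opt10 on at least one objective.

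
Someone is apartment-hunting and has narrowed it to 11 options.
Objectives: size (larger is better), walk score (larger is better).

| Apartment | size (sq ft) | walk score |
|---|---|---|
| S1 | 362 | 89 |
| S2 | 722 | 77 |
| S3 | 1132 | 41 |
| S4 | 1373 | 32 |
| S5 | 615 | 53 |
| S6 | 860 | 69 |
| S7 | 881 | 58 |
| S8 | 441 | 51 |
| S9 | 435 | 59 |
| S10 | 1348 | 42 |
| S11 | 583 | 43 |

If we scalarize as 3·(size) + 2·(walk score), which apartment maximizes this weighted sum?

S4

S1: 3·362 + 2·89 = 1264
S2: 3·722 + 2·77 = 2320
S3: 3·1132 + 2·41 = 3478
S4: 3·1373 + 2·32 = 4183
S5: 3·615 + 2·53 = 1951
S6: 3·860 + 2·69 = 2718
S7: 3·881 + 2·58 = 2759
S8: 3·441 + 2·51 = 1425
S9: 3·435 + 2·59 = 1423
S10: 3·1348 + 2·42 = 4128
S11: 3·583 + 2·43 = 1835
Highest: S4 at 4183.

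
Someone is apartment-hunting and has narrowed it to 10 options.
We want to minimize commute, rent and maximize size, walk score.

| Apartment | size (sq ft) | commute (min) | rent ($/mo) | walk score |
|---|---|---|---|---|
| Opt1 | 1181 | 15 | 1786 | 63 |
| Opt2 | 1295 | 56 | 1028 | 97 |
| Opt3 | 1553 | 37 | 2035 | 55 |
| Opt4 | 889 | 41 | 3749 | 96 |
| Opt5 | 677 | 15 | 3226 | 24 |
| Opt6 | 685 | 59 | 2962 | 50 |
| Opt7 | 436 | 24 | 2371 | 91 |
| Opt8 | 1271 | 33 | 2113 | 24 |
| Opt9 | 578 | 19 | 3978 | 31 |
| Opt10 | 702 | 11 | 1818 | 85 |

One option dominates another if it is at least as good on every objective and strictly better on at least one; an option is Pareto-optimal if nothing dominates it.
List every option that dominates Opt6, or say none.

Opt1: size 1181≥685, commute 15≤59, rent 1786≤2962, walk score 63≥50 — dominates Opt6.
Opt2: size 1295≥685, commute 56≤59, rent 1028≤2962, walk score 97≥50 — dominates Opt6.
Opt3: size 1553≥685, commute 37≤59, rent 2035≤2962, walk score 55≥50 — dominates Opt6.
Opt10: size 702≥685, commute 11≤59, rent 1818≤2962, walk score 85≥50 — dominates Opt6.
Others (Opt4, Opt5, Opt7, Opt8, Opt9) are each worse than Opt6 on at least one objective.

Opt1, Opt2, Opt3, Opt10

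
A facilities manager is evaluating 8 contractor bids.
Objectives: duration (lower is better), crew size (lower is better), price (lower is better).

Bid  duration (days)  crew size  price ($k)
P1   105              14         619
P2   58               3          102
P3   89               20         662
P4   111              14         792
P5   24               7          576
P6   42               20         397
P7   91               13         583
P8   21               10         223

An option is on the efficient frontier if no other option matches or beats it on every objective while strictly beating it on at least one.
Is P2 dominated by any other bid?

P1: worse on duration (105 vs 58).
P3: worse on duration (89 vs 58).
P4: worse on duration (111 vs 58).
P5: worse on crew size (7 vs 3).
P6: worse on crew size (20 vs 3).
P7: worse on duration (91 vs 58).
P8: worse on crew size (10 vs 3).
No option is at least as good as P2 on every objective and strictly better on one.

No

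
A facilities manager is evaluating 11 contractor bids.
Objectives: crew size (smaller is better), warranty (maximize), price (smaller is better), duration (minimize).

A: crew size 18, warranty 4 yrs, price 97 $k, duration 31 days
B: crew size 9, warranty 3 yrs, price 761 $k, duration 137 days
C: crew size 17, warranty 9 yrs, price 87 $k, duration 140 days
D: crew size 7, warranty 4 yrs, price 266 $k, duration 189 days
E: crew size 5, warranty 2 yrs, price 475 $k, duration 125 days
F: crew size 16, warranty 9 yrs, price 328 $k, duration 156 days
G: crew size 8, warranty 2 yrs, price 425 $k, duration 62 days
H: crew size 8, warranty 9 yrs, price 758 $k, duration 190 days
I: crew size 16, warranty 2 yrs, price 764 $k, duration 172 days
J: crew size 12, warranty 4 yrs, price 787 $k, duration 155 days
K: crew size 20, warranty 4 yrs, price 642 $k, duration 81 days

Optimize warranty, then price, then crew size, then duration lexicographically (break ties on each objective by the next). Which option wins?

First maximize warranty: best is 9, kept {C, F, H}.
Then minimize price: best is 87, kept {C}.

C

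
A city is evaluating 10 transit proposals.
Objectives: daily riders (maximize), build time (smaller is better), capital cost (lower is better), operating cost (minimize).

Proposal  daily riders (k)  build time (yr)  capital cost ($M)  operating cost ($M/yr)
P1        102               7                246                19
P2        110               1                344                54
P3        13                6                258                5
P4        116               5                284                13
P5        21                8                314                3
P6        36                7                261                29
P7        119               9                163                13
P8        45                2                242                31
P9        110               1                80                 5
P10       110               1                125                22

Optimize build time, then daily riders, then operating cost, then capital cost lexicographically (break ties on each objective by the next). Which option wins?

P9

First minimize build time: best is 1, kept {P2, P9, P10}.
Then maximize daily riders: best is 110, kept {P2, P9, P10}.
Then minimize operating cost: best is 5, kept {P9}.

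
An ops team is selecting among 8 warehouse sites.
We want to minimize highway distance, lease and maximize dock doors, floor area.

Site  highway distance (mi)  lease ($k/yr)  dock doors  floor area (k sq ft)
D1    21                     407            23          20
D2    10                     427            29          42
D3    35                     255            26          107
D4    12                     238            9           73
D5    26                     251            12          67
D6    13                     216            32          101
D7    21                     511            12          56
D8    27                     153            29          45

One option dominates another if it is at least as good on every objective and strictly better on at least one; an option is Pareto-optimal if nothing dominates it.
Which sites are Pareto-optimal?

D2, D3, D4, D6, D8

D1: dominated by D6 (highway distance 13≤21, lease 216≤407, dock doors 32≥23, floor area 101≥20).
D2: not dominated (best highway distance).
D3: not dominated (best floor area).
D4: not dominated.
D5: dominated by D6 (highway distance 13≤26, lease 216≤251, dock doors 32≥12, floor area 101≥67).
D6: not dominated (best dock doors).
D7: dominated by D6 (highway distance 13≤21, lease 216≤511, dock doors 32≥12, floor area 101≥56).
D8: not dominated (best lease).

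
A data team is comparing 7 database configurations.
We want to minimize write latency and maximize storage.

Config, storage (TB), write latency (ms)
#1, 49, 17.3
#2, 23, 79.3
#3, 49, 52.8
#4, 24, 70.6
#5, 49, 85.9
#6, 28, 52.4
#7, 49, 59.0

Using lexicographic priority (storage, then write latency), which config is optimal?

#1

First maximize storage: best is 49, kept {#1, #3, #5, #7}.
Then minimize write latency: best is 17.3, kept {#1}.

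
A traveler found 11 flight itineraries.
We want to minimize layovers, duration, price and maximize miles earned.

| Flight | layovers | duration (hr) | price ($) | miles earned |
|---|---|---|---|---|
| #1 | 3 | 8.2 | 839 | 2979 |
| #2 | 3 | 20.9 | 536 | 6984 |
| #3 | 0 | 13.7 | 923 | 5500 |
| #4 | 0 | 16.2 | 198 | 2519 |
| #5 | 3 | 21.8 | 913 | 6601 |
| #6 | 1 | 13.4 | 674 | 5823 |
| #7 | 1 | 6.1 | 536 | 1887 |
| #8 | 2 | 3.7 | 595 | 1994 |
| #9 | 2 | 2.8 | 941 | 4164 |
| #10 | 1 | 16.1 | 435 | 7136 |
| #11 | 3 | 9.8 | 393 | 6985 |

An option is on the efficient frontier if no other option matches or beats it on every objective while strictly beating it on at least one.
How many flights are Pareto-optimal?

9

#1: not dominated.
#2: dominated by #10 (layovers 1≤3, duration 16.1≤20.9, price 435≤536, miles earned 7136≥6984).
#3: not dominated.
#4: not dominated (best price).
#5: dominated by #2 (layovers 3≤3, duration 20.9≤21.8, price 536≤913, miles earned 6984≥6601).
#6: not dominated.
#7: not dominated.
#8: not dominated.
#9: not dominated (best duration).
#10: not dominated (best miles earned).
#11: not dominated.
Pareto-optimal: #1, #3, #4, #6, #7, #8, #9, #10, #11 → 9.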